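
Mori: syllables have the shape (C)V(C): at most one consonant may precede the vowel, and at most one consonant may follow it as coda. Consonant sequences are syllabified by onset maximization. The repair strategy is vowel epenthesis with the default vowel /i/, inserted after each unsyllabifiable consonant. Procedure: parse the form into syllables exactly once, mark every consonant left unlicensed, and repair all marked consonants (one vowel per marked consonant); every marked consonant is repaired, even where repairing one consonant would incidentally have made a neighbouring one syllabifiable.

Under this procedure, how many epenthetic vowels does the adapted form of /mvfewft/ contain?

4

The unsyllabifiable consonants are /m/, /v/, /f/, /t/; each receives one epenthetic vowel.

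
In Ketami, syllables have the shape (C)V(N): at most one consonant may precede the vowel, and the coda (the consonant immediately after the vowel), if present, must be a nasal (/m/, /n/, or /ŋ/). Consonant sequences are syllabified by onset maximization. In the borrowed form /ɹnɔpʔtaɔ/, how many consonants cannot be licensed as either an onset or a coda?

3

Under (C)V(N), the unsyllabifiable consonants are /ɹ/, /p/, /ʔ/ (only a nasal (/m/, /n/, or /ŋ/) is licensed in coda position; onsets are limited to one consonant).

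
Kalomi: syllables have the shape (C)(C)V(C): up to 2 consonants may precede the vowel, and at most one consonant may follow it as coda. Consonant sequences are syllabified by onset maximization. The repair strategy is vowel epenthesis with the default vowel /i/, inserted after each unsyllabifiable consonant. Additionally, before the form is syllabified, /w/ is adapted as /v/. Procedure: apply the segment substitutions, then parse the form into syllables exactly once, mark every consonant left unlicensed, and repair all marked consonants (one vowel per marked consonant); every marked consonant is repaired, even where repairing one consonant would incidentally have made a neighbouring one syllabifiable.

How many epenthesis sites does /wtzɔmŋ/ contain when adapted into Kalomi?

2

After substitution the input is /vtzɔmŋ/.
The unsyllabifiable consonants are /v/, /ŋ/; each receives one epenthetic vowel.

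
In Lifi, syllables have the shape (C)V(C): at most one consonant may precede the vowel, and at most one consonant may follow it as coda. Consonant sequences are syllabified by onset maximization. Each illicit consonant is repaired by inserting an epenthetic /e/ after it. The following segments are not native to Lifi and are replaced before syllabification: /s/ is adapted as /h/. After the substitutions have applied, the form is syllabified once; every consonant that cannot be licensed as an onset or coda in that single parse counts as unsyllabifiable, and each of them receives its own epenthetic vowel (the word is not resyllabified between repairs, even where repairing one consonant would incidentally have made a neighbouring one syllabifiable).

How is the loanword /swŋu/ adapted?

Substitution: /s/ → /h/, giving /hwŋu/.
Syllabifying with onset maximization leaves /h/, /w/ stranded (at most one coda consonant is licensed; onsets are limited to one consonant).
Each unlicensed consonant becomes the onset of a new syllable: /h/ → /he/, /w/ → /we/.

heweŋu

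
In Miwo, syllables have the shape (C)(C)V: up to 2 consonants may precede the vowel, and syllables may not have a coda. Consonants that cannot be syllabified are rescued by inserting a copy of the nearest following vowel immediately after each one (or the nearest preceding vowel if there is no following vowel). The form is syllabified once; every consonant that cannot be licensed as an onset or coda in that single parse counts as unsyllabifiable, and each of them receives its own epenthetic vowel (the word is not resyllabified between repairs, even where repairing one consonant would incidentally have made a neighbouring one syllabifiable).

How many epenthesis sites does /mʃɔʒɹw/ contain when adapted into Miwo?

3

The unsyllabifiable consonants are /ʒ/, /ɹ/, /w/; each receives one epenthetic vowel.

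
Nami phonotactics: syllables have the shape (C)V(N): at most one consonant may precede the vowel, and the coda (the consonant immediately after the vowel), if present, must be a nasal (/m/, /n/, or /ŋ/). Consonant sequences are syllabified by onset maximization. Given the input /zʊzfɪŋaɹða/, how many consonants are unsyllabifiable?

2

The consonants /z/, /ɹ/ cannot be parsed into a legal (C)V(N) syllable (only a nasal (/m/, /n/, or /ŋ/) is licensed in coda position; onsets are limited to one consonant).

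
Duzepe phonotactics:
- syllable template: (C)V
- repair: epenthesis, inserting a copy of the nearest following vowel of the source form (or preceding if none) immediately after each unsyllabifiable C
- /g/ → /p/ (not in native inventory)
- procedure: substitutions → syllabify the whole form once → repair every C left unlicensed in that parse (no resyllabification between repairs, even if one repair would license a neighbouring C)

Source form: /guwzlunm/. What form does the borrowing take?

Substitution: /g/ → /p/, giving /puwzlunm/.
Under (C)V, the unsyllabifiable consonants are /w/, /z/, /n/, /m/ (no codas are permitted; onsets are limited to one consonant).
Inserting the epenthetic vowel yields /w/ → /wu/, /z/ → /zu/, /n/ → /nu/, /m/ → /mu/.

puwuzulunumu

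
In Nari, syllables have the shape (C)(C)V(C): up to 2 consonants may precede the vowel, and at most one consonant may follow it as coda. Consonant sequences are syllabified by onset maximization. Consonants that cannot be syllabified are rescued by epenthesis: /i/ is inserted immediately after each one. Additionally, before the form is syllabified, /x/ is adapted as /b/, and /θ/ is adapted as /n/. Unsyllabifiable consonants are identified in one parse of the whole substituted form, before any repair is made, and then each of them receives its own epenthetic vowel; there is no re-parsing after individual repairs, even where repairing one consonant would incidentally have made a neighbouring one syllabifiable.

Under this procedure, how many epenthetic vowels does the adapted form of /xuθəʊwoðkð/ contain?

2

After substitution the input is /bunəʊwoðkð/.
The unsyllabifiable consonants are /k/, /ð/; each receives one epenthetic vowel.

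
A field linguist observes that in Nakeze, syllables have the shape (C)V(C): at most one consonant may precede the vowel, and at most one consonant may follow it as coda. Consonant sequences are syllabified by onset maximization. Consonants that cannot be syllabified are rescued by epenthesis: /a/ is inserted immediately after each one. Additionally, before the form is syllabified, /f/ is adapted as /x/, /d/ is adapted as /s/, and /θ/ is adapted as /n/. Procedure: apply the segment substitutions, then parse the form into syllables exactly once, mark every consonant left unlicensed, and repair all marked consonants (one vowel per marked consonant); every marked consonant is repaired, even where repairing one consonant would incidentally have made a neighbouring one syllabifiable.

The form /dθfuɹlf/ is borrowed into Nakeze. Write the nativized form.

Substitution: /d/ → /s/, /θ/ → /n/, /f/ → /x/, giving /snxuɹlx/.
Syllabifying with onset maximization leaves /s/, /n/, /l/, /x/ stranded (at most one coda consonant is licensed; onsets are limited to one consonant).
Epenthesis after each stranded consonant: /s/ → /sa/, /n/ → /na/, /l/ → /la/, /x/ → /xa/.

sanaxuɹlaxa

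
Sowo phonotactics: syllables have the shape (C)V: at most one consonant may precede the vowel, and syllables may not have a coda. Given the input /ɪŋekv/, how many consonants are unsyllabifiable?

2

Under (C)V, the unsyllabifiable consonants are /k/, /v/ (no codas are permitted; onsets are limited to one consonant).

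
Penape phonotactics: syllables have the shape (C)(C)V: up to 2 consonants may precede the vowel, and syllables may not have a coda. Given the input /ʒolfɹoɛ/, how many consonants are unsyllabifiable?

1

The consonants /l/ cannot be parsed into a legal (C)(C)V syllable (no codas are permitted; onsets may contain at most 2 consonants).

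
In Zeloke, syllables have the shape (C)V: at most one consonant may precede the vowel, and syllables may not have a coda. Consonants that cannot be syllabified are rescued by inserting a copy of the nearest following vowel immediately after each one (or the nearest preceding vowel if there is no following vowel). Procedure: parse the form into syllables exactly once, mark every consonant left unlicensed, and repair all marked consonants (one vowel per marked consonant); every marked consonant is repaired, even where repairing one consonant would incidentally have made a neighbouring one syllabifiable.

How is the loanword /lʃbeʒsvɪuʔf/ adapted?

leʃebeʒɪsɪvɪuʔufu

The consonants /l/, /ʃ/, /ʒ/, /s/, /ʔ/, /f/ cannot be parsed into a legal (C)V syllable (no codas are permitted; onsets are limited to one consonant).
Epenthesis after each stranded consonant: /l/ → /le/, /ʃ/ → /ʃe/, /ʒ/ → /ʒɪ/, /s/ → /sɪ/, /ʔ/ → /ʔu/, /f/ → /fu/.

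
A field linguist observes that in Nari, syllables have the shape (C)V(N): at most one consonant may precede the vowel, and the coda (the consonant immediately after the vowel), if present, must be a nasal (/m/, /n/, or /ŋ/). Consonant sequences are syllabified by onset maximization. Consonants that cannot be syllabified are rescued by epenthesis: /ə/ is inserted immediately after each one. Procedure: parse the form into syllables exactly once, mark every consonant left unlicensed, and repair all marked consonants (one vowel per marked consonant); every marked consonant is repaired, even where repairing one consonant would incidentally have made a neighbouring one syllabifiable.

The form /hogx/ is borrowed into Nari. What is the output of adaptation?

Syllabifying with onset maximization leaves /g/, /x/ stranded (only a nasal (/m/, /n/, or /ŋ/) is licensed in coda position; onsets are limited to one consonant).
Each unlicensed consonant becomes the onset of a new syllable: /g/ → /gə/, /x/ → /xə/.

hogəxə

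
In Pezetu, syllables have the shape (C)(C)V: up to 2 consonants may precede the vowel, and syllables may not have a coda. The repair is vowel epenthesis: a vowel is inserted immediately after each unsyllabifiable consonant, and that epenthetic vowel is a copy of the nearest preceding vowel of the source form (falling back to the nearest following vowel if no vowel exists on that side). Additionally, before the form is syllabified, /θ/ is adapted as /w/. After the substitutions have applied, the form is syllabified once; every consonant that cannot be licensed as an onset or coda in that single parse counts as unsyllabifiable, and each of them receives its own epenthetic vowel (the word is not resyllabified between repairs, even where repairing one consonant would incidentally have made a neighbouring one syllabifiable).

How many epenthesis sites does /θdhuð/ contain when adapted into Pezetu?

2

After substitution the input is /wdhuð/.
The unsyllabifiable consonants are /w/, /ð/; each receives one epenthetic vowel.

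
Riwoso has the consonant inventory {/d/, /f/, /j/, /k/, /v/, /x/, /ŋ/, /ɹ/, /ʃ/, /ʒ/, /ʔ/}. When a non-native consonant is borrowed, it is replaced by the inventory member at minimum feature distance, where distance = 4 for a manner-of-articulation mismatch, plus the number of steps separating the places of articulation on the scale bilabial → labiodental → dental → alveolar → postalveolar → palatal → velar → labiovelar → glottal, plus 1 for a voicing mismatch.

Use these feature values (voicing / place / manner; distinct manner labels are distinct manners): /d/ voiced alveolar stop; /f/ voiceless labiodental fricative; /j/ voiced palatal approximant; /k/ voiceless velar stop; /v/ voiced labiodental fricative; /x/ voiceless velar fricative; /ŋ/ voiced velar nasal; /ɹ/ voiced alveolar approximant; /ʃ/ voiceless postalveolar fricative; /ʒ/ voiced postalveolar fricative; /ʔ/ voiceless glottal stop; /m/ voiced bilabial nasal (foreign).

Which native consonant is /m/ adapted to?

/v/ is closest: manner differs (nasal→fricative, +4), place distance 1 (bilabial→labiodental), same voicing; total 5. Next closest is /f/ at distance 6.

v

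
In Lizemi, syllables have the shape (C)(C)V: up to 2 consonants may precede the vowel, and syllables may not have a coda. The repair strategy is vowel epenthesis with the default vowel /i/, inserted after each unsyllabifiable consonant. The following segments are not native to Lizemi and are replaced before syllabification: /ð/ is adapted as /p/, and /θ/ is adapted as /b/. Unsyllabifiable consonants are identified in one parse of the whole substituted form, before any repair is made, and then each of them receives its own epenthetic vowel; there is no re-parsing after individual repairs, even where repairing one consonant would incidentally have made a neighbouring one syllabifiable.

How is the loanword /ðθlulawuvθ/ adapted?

piblulawuvibi

Substitution: /ð/ → /p/, /θ/ → /b/, giving /pblulawuvb/.
Under (C)(C)V, the unsyllabifiable consonants are /p/, /v/, /b/ (no codas are permitted; onsets may contain at most 2 consonants).
Inserting the epenthetic vowel yields /p/ → /pi/, /v/ → /vi/, /b/ → /bi/.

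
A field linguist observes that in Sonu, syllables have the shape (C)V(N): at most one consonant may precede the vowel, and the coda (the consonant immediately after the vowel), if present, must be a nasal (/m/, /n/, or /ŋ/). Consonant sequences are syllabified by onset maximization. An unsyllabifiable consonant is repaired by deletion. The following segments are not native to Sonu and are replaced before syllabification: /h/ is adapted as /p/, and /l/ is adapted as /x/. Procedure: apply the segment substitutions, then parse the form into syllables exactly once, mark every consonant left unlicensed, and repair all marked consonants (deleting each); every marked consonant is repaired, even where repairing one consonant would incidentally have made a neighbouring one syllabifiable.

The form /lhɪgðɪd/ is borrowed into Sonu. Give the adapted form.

Substitution: /l/ → /x/, /h/ → /p/, giving /xpɪgðɪd/.
Syllabifying with onset maximization leaves /x/, /g/, /d/ stranded (only a nasal (/m/, /n/, or /ŋ/) is licensed in coda position; onsets are limited to one consonant).
Each unlicensed consonant is deleted: /x/, /g/, /d/.

pɪðɪ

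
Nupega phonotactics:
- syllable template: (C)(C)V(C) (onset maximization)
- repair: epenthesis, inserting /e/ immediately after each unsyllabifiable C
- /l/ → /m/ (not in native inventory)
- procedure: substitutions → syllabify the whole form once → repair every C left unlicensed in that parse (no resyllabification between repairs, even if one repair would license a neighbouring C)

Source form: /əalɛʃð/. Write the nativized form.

əamɛʃðe

Substitution: /l/ → /m/, giving /əamɛʃð/.
The consonants /ð/ cannot be parsed into a legal (C)(C)V(C) syllable (at most one coda consonant is licensed; onsets may contain at most 2 consonants).
Inserting the epenthetic vowel yields /ð/ → /ðe/.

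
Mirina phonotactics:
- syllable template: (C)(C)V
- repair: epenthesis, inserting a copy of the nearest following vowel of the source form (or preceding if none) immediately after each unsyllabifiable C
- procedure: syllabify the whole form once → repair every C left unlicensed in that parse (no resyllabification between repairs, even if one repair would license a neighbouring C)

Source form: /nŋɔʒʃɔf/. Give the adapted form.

Under (C)(C)V, the unsyllabifiable consonants are /f/ (no codas are permitted; onsets may contain at most 2 consonants).
Epenthesis after each stranded consonant: /f/ → /fɔ/.

nŋɔʒʃɔfɔ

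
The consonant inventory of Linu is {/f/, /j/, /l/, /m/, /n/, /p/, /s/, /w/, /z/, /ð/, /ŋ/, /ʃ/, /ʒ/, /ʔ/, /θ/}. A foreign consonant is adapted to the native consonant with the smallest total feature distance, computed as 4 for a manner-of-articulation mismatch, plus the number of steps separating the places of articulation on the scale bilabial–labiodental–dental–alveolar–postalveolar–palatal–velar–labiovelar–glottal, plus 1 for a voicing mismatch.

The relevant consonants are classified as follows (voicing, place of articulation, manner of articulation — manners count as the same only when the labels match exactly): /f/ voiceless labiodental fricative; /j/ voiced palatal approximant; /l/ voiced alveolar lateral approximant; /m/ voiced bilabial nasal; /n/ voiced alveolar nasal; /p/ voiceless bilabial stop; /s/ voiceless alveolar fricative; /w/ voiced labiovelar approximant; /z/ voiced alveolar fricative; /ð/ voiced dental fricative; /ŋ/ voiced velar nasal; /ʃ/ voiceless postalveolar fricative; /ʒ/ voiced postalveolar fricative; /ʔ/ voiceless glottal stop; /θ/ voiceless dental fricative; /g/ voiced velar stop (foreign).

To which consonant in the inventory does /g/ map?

ʔ

/ʔ/ is closest: same manner (stop), place distance 2 (velar→glottal), voicing differs (+1); total 3. Next closest is /ŋ/ at distance 4.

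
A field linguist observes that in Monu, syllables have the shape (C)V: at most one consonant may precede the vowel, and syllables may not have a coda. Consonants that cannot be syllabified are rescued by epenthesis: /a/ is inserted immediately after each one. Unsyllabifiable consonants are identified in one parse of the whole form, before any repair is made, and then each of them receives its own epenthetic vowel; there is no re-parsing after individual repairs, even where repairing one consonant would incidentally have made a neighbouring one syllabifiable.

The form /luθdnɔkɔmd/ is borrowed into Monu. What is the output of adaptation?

Syllabifying with onset maximization leaves /θ/, /d/, /m/, /d/ stranded (no codas are permitted; onsets are limited to one consonant).
Epenthesis after each stranded consonant: /θ/ → /θa/, /d/ → /da/, /m/ → /ma/, /d/ → /da/.

luθadanɔkɔmada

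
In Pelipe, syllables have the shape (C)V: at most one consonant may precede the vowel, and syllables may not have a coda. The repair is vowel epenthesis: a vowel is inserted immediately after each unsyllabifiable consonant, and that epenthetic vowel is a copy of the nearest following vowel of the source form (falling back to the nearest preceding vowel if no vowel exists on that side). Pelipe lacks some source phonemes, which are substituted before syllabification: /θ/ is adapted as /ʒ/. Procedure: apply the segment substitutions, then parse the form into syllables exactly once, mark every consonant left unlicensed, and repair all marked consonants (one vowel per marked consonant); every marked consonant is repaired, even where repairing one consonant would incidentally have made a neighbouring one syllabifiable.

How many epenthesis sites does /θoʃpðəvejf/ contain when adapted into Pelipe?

4

After substitution the input is /ʒoʃpðəvejf/.
The unsyllabifiable consonants are /ʃ/, /p/, /j/, /f/; each receives one epenthetic vowel.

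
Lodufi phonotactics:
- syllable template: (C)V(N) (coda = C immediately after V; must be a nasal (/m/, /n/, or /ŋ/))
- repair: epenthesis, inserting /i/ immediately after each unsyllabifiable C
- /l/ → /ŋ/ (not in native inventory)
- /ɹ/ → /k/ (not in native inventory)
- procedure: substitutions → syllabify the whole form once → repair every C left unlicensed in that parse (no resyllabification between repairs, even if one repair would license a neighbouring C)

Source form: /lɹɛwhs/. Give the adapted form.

Substitution: /l/ → /ŋ/, /ɹ/ → /k/, giving /ŋkɛwhs/.
The consonants /ŋ/, /w/, /h/, /s/ cannot be parsed into a legal (C)V(N) syllable (only a nasal (/m/, /n/, or /ŋ/) is licensed in coda position; onsets are limited to one consonant).
Epenthesis after each stranded consonant: /ŋ/ → /ŋi/, /w/ → /wi/, /h/ → /hi/, /s/ → /si/.

ŋikɛwihisi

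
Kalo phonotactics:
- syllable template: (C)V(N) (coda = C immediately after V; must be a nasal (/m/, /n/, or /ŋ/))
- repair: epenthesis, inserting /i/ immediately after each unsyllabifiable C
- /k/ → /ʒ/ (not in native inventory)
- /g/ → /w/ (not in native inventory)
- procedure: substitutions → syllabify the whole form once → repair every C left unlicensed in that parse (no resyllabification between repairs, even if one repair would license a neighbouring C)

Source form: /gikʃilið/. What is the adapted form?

Substitution: /g/ → /w/, /k/ → /ʒ/, giving /wiʒʃilið/.
The consonants /ʒ/, /ð/ cannot be parsed into a legal (C)V(N) syllable (only a nasal (/m/, /n/, or /ŋ/) is licensed in coda position; onsets are limited to one consonant).
Epenthesis after each stranded consonant: /ʒ/ → /ʒi/, /ð/ → /ði/.

wiʒiʃiliði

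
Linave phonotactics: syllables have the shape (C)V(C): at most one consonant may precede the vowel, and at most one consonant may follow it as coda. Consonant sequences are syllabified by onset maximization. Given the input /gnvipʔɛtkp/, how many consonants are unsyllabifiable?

Under (C)V(C), the unsyllabifiable consonants are /g/, /n/, /k/, /p/ (at most one coda consonant is licensed; onsets are limited to one consonant).

4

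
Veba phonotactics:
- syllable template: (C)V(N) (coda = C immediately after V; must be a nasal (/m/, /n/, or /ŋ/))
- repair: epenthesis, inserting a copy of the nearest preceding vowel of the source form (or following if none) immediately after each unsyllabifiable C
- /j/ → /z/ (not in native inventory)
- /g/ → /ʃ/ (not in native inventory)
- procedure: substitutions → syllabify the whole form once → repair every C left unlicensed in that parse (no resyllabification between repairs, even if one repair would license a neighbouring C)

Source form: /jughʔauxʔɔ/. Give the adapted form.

zuʃuhuʔauxuʔɔ

Substitution: /j/ → /z/, /g/ → /ʃ/, giving /zuʃhʔauxʔɔ/.
The consonants /ʃ/, /h/, /x/ cannot be parsed into a legal (C)V(N) syllable (only a nasal (/m/, /n/, or /ŋ/) is licensed in coda position; onsets are limited to one consonant).
Inserting the epenthetic vowel yields /ʃ/ → /ʃu/, /h/ → /hu/, /x/ → /xu/.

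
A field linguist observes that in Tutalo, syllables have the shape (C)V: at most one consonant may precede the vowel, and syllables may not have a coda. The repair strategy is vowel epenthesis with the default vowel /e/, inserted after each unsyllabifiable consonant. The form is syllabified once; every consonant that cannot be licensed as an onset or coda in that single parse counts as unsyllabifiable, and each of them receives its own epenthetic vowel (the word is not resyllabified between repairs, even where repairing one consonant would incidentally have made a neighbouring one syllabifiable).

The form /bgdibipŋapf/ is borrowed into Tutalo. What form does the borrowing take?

begedibipeŋapefe

Under (C)V, the unsyllabifiable consonants are /b/, /g/, /p/, /p/, /f/ (no codas are permitted; onsets are limited to one consonant).
Inserting the epenthetic vowel yields /b/ → /be/, /g/ → /ge/, /p/ → /pe/, /p/ → /pe/, /f/ → /fe/.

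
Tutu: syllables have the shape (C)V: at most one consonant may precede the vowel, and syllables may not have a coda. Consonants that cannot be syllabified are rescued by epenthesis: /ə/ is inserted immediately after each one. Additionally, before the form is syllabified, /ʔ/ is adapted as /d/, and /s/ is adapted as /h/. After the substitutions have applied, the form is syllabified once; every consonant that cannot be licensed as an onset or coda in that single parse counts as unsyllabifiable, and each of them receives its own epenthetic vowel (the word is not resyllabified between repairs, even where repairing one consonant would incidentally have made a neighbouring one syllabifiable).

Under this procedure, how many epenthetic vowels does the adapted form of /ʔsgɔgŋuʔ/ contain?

4

After substitution the input is /dhgɔgŋud/.
The unsyllabifiable consonants are /d/, /h/, /g/, /d/; each receives one epenthetic vowel.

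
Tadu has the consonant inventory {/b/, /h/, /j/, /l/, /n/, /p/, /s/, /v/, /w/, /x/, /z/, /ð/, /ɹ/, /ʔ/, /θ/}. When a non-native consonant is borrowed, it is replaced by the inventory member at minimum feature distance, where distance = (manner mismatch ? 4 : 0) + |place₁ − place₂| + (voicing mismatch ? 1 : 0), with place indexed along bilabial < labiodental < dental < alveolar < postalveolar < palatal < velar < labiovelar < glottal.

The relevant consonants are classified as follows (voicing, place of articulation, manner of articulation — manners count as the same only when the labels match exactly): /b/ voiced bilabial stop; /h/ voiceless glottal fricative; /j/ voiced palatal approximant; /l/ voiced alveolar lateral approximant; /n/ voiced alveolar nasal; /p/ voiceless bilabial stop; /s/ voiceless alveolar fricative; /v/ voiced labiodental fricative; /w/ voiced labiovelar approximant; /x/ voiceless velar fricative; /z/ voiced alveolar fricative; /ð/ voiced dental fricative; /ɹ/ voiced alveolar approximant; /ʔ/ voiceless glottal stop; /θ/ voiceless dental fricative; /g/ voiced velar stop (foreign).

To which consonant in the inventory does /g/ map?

/ʔ/ is closest: same manner (stop), place distance 2 (velar→glottal), voicing differs (+1); total 3. Next closest is /j/ at distance 5.

ʔ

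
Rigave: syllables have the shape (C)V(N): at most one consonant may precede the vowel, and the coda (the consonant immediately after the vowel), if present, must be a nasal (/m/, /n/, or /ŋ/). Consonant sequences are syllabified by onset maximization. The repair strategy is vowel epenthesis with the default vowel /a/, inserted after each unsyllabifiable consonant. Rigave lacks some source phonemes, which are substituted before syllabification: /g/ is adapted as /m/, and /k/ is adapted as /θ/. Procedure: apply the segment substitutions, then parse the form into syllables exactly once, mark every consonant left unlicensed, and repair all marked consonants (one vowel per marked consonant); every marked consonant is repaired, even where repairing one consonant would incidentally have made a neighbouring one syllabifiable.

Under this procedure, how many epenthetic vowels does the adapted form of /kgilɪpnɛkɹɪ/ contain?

3

After substitution the input is /θmilɪpnɛθɹɪ/.
The unsyllabifiable consonants are /θ/, /p/, /θ/; each receives one epenthetic vowel.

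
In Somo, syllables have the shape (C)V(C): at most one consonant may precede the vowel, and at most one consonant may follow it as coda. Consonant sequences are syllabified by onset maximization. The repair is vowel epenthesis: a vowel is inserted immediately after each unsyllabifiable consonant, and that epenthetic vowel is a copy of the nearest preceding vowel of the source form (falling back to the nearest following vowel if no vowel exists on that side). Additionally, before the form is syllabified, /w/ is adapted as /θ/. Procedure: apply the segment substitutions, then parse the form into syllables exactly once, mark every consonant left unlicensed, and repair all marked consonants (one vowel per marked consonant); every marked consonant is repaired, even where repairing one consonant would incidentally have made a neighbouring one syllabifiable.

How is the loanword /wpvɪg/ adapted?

Substitution: /w/ → /θ/, giving /θpvɪg/.
Under (C)V(C), the unsyllabifiable consonants are /θ/, /p/ (at most one coda consonant is licensed; onsets are limited to one consonant).
Each unlicensed consonant becomes the onset of a new syllable: /θ/ → /θɪ/, /p/ → /pɪ/.

θɪpɪvɪg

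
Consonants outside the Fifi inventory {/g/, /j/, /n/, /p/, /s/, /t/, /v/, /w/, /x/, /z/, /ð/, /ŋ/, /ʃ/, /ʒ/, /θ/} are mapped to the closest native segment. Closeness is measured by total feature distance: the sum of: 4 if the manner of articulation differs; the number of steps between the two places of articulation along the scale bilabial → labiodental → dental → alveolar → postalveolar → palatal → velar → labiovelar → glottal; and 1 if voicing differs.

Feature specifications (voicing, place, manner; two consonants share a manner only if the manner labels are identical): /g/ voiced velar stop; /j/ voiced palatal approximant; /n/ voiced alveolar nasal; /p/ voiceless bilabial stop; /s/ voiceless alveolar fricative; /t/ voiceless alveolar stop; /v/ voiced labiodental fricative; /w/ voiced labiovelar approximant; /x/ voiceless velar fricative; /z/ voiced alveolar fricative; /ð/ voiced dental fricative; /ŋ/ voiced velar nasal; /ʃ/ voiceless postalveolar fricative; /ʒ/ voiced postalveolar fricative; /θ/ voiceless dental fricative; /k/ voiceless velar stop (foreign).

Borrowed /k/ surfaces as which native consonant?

g

/g/ is closest: same manner (stop), place distance 0 (velar→velar), voicing differs (+1); total 1. Next closest is /t/ at distance 3.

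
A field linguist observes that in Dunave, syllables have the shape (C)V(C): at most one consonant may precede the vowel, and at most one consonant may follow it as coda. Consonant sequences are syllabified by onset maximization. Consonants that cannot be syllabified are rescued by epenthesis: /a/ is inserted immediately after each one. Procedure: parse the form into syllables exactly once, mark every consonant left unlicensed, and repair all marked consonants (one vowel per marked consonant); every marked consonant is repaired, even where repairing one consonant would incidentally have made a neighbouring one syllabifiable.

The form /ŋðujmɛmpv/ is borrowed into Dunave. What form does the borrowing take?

Syllabifying with onset maximization leaves /ŋ/, /p/, /v/ stranded (at most one coda consonant is licensed; onsets are limited to one consonant).
Epenthesis after each stranded consonant: /ŋ/ → /ŋa/, /p/ → /pa/, /v/ → /va/.

ŋaðujmɛmpava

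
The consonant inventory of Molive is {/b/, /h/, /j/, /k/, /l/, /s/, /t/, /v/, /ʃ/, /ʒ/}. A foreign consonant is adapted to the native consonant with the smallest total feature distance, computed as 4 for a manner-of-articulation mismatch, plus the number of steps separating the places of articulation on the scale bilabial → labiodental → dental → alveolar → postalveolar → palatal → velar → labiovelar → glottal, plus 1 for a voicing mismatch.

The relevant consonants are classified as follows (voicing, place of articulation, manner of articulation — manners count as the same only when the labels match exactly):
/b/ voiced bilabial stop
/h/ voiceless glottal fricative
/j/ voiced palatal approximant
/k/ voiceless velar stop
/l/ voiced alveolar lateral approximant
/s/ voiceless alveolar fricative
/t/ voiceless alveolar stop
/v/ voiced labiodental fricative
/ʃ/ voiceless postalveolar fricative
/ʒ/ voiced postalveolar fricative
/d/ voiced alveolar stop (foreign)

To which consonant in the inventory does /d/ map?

t

/t/ is closest: same manner (stop), place distance 0 (alveolar→alveolar), voicing differs (+1); total 1. Next closest is /b/ at distance 3.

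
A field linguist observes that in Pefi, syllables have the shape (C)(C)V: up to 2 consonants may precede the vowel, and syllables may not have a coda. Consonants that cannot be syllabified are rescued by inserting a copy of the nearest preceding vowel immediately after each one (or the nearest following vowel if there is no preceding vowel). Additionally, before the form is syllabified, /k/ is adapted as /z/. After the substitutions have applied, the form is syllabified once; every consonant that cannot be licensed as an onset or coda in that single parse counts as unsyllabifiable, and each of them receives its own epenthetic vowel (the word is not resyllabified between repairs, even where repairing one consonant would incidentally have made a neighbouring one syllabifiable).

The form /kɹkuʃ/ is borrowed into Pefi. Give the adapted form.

zuɹzuʃu

Substitution: /k/ → /z/, giving /zɹzuʃ/.
Syllabifying with onset maximization leaves /z/, /ʃ/ stranded (no codas are permitted; onsets may contain at most 2 consonants).
Epenthesis after each stranded consonant: /z/ → /zu/, /ʃ/ → /ʃu/.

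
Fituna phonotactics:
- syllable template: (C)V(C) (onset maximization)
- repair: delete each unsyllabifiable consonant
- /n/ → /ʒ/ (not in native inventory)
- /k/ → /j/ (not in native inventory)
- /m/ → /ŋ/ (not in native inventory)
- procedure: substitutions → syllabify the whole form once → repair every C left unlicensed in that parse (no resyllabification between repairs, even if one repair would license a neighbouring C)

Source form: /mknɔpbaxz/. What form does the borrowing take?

ʒɔpbax

Substitution: /m/ → /ŋ/, /k/ → /j/, /n/ → /ʒ/, giving /ŋjʒɔpbaxz/.
Under (C)V(C), the unsyllabifiable consonants are /ŋ/, /j/, /z/ (at most one coda consonant is licensed; onsets are limited to one consonant).
Each unlicensed consonant is deleted: /ŋ/, /j/, /z/.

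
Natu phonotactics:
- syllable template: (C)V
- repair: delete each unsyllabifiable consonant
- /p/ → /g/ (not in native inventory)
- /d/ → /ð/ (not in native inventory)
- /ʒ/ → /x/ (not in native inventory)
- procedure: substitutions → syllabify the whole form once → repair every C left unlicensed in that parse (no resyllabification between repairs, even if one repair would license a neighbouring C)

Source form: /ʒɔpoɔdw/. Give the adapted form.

xɔgoɔ

Substitution: /ʒ/ → /x/, /p/ → /g/, /d/ → /ð/, giving /xɔgoɔðw/.
Under (C)V, the unsyllabifiable consonants are /ð/, /w/ (no codas are permitted; onsets are limited to one consonant).
Each unlicensed consonant is deleted: /ð/, /w/.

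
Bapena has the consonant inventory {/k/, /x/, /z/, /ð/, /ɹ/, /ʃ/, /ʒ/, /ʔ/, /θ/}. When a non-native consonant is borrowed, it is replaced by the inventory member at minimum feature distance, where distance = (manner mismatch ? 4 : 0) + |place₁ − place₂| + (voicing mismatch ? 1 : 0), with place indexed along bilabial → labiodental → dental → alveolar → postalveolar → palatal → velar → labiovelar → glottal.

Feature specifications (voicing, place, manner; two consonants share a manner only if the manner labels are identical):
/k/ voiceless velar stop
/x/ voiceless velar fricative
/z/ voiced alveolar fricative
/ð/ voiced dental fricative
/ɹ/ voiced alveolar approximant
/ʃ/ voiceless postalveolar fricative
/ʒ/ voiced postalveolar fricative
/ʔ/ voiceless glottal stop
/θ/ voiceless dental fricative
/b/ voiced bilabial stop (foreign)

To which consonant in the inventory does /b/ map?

ð

/ð/ is closest: manner differs (stop→fricative, +4), place distance 2 (bilabial→dental), same voicing; total 6. Next closest is /k/ at distance 7.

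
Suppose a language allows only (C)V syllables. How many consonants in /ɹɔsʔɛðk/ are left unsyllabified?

3

The consonants /s/, /ð/, /k/ cannot be parsed into a legal (C)V syllable (no codas are permitted; onsets are limited to one consonant).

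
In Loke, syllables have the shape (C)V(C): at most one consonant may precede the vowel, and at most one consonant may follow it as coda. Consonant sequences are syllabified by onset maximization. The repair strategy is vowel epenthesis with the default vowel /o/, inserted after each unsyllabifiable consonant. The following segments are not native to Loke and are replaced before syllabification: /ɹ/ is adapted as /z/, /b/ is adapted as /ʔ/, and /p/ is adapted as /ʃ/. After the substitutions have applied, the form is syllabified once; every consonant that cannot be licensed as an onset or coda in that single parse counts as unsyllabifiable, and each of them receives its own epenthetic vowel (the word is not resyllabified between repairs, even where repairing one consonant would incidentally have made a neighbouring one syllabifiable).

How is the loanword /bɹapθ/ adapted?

Substitution: /b/ → /ʔ/, /ɹ/ → /z/, /p/ → /ʃ/, giving /ʔzaʃθ/.
The consonants /ʔ/, /θ/ cannot be parsed into a legal (C)V(C) syllable (at most one coda consonant is licensed; onsets are limited to one consonant).
Each unlicensed consonant becomes the onset of a new syllable: /ʔ/ → /ʔo/, /θ/ → /θo/.

ʔozaʃθo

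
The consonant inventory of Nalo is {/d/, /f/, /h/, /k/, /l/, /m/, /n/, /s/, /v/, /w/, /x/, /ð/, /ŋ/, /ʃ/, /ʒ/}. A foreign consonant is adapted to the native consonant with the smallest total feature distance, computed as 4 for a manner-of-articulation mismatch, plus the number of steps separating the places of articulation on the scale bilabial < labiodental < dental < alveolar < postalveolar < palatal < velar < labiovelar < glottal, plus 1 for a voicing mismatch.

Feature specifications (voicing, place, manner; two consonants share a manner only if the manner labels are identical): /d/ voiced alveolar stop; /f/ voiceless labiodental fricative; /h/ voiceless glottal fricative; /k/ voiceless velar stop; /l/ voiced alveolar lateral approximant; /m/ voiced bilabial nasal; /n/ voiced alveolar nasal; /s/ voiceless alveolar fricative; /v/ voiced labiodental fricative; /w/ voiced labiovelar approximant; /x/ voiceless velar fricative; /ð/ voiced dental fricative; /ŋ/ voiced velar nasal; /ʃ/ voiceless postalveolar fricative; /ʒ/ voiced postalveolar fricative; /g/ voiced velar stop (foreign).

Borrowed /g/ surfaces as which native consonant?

k

/k/ is closest: same manner (stop), place distance 0 (velar→velar), voicing differs (+1); total 1. Next closest is /d/ at distance 3.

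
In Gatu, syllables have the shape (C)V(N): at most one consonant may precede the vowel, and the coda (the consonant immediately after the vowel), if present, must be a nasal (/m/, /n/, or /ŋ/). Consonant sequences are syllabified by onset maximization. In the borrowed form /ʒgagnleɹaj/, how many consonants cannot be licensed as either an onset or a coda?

Syllabifying with onset maximization leaves /ʒ/, /g/, /n/, /j/ stranded (only a nasal (/m/, /n/, or /ŋ/) is licensed in coda position; onsets are limited to one consonant).

4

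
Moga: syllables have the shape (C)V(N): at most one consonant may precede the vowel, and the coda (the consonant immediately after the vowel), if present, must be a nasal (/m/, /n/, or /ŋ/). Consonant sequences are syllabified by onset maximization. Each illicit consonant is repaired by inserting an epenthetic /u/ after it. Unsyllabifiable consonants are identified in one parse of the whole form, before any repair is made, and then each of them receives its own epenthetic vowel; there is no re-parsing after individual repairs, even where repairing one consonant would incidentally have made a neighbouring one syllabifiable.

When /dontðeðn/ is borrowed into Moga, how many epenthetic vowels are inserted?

The unsyllabifiable consonants are /t/, /ð/, /n/; each receives one epenthetic vowel.

3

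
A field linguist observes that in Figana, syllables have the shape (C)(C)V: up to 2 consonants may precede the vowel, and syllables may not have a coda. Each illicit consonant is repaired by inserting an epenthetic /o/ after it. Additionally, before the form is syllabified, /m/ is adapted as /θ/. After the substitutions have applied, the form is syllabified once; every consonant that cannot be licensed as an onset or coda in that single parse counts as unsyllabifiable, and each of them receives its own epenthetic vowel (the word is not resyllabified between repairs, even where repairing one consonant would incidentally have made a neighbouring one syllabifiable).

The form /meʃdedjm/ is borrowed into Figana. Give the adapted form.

Substitution: /m/ → /θ/, giving /θeʃdedjθ/.
Syllabifying with onset maximization leaves /d/, /j/, /θ/ stranded (no codas are permitted; onsets may contain at most 2 consonants).
Epenthesis after each stranded consonant: /d/ → /do/, /j/ → /jo/, /θ/ → /θo/.

θeʃdedojoθo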